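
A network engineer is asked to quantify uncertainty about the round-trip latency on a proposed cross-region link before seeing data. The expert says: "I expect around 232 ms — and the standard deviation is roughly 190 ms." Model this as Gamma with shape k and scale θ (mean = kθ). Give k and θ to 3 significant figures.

k ≈ 1.49, θ ≈ 156

For Gamma(k, scale θ): mean = kθ, variance = kθ², so CV = 1/√k.
CV = SD/mean = 190/232 = 0.819, hence k = 1/CV² = 1.49.
Then θ = mean/k = 232/1.49 = 156.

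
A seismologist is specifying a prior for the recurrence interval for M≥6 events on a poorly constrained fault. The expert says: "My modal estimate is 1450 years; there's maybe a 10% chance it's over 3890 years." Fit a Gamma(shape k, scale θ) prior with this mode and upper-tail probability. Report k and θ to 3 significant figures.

Gamma(k,θ) with k>1 has mode (k−1)θ, so θ = 1450/(k−1).
Need P(X < 3890) = 0.9 with θ tied to k this way. Start at k = 2, θ = 1450: P(X<3890) ≈ 0.748.
Too low — raise k to concentrate. Iterating converges to k ≈ 2.97.
Then θ = 1450/(2.97−1) ≈ 737.

k ≈ 2.97, θ ≈ 737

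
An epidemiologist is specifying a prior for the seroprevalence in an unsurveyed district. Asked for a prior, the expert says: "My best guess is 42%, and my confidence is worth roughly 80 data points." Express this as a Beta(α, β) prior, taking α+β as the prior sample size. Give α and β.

α = 33.6, β = 46.4

Under the effective-sample-size interpretation, Beta(α, β) has prior mean α/(α+β) and prior sample size α+β.
So α+β = 80 and α/(α+β) = 0.42, giving α = 0.42·80 = 33.6 and β = 80 − 33.6 = 46.4.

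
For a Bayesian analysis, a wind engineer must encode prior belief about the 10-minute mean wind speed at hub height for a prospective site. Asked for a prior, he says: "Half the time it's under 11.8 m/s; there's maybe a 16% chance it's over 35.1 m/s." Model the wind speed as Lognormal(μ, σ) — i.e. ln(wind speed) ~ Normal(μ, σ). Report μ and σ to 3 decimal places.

μ ≈ 2.468, σ ≈ 1.096

If T ~ Lognormal(μ,σ) then ln T ~ Normal(μ,σ), so the p-quantile of ln T is μ + z_p·σ.
ln(11.8) = 2.468 and ln(35.1) = 3.558; z_{0.5} = 0, z_{0.84} = 0.9945.
σ = (3.558 − 2.468)/(0.9945 − (0)) = 1.096.
μ = 2.468 − (0)·1.096 = 2.468.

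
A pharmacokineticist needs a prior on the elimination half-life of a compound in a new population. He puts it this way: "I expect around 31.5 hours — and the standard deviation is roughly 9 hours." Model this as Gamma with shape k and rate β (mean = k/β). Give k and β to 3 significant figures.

For Gamma(k, rate β): mean = k/β, variance = k/β², so CV = 1/√k.
CV = SD/mean = 9/31.5 = 0.2857, hence k = 1/CV² = 12.2.
Then β = k/mean = 12.2/31.5 = 0.389.

k ≈ 12.2, β ≈ 0.389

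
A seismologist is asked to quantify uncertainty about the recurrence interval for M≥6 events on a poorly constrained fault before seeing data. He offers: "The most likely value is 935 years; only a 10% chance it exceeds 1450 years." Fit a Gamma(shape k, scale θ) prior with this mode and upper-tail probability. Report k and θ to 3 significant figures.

Gamma(k,θ) with k>1 has mode (k−1)θ, so θ = 935/(k−1).
Need P(X < 1450) = 0.9 with θ tied to k this way. Start at k = 2, θ = 935: P(X<1450) ≈ 0.459.
Too low — raise k to concentrate. Iterating converges to k ≈ 10.7.
Then θ = 935/(10.7−1) ≈ 96.3.

k ≈ 10.7, θ ≈ 96.3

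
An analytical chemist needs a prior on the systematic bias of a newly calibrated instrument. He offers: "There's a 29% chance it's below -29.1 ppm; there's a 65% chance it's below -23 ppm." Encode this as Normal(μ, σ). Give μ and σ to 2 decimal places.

μ = -25.50, σ = 6.50

For Normal(μ,σ), the p-quantile is μ + z_p·σ. Here z_{0.29} = -0.5534, z_{0.65} = 0.3853.
So -29.1 = μ − 0.5534σ and -23 = μ + 0.3853σ.
Subtracting: σ = (-23 − -29.1)/(0.3853 − (-0.5534)) = 6.50.
Then μ = -29.1 − (-0.5534)·6.50 = -25.50.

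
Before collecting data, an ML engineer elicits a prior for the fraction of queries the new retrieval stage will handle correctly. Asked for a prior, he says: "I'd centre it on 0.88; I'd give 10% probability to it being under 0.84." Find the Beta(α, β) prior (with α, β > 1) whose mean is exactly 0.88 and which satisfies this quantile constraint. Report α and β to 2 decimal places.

α ≈ 100.88, β ≈ 13.76

With mean 0.88 fixed, write α = 0.88s, β = 0.12s where s = α+β.
Need P(θ < 0.84) = 0.1 under Beta(0.88s, 0.12s). Normal approximation: (q−m)/√(m(1−m)/s) ≈ z_{0.1} = -1.28, so s ≈ 0.88·0.12·(-1.28)²/(0.84−0.88)² = 108.4.
At s = 108.4: P(θ<0.84) ≈ 0.106. Adjusting to match 0.1 gives s ≈ 114.64.
So α = 0.88·114.64 ≈ 100.88, β = 0.12·114.64 ≈ 13.76.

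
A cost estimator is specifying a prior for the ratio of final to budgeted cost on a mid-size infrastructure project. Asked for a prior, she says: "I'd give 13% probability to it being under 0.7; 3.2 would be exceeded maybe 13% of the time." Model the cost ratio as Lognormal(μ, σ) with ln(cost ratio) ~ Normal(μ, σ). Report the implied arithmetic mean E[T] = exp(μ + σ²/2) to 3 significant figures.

If T ~ Lognormal(μ,σ) then ln T ~ Normal(μ,σ), so the p-quantile of ln T is μ + z_p·σ.
ln(0.7) = -0.3567 and ln(3.2) = 1.163; z_{0.13} = -1.126, z_{0.87} = 1.126.
σ = (1.163 − -0.3567)/(1.126 − (-1.126)) = 0.675.
μ = -0.3567 − (-1.126)·0.675 = 0.403.
E[T] = exp(μ + σ²/2) = exp(0.403 + 0.2276) = 1.88.

E[T] ≈ 1.88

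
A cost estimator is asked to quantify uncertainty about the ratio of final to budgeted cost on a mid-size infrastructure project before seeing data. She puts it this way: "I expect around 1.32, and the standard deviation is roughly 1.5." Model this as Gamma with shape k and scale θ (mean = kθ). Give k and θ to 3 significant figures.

For Gamma(k, scale θ): mean = kθ, variance = kθ², so CV = 1/√k.
CV = SD/mean = 1.5/1.32 = 1.136, hence k = 1/CV² = 0.774.
Then θ = mean/k = 1.32/0.774 = 1.7.

k ≈ 0.774, θ ≈ 1.7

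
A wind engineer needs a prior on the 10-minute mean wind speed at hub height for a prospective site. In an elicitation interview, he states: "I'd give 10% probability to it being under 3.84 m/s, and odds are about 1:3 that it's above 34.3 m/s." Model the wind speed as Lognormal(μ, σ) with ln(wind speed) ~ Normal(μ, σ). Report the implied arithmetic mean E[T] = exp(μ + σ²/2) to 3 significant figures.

E[T] ≈ 30.2 m/s

If T ~ Lognormal(μ,σ) then ln T ~ Normal(μ,σ), so the p-quantile of ln T is μ + z_p·σ.
ln(3.84) = 1.345 and ln(34.3) = 3.535; z_{0.1} = -1.282, z_{0.75} = 0.6745.
σ = (3.535 − 1.345)/(0.6745 − (-1.282)) = 1.119.
μ = 1.345 − (-1.282)·1.119 = 2.780.
E[T] = exp(μ + σ²/2) = exp(2.780 + 0.6266) = 30.2 m/s.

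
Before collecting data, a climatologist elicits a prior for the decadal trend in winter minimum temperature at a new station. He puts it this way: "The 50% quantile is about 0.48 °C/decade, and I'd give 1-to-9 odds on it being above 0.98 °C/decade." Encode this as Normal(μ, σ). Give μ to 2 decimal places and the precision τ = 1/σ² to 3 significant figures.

For Normal(μ,σ), the p-quantile is μ + z_p·σ. Here z_{0.5} = 0, z_{0.9} = 1.282.
So 0.48 = μ + 0σ and 0.98 = μ + 1.282σ.
Subtracting: σ = (0.98 − 0.48)/(1.282 − (0)) = 0.39.
Then μ = 0.48 − (0)·0.39 = 0.48.
Precision τ = 1/σ² = 1/0.3902² = 6.57.

μ = 0.48, τ = 6.57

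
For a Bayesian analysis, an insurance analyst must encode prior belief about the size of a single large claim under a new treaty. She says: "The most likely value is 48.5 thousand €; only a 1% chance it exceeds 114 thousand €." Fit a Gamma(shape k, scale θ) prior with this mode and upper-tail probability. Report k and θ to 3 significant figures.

Gamma(k,θ) with k>1 has mode (k−1)θ, so θ = 48.5/(k−1).
Need P(X < 114) = 0.99 with θ tied to k this way. Start at k = 2, θ = 48.5: P(X<114) ≈ 0.681.
Too low — raise k to concentrate. Iterating converges to k ≈ 7.51.
Then θ = 48.5/(7.51−1) ≈ 7.45.

k ≈ 7.51, θ ≈ 7.45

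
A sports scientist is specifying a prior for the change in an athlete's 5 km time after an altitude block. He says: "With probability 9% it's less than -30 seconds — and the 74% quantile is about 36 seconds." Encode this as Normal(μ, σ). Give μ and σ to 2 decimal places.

The p-quantile of Normal(μ,σ) is μ + z_p·σ, with z_{0.09} = -1.341 and z_{0.74} = 0.6433.
Eliminate σ: μ = (z₂·x₁ − z₁·x₂)/(z₂ − z₁) = (0.6433·-30 − (-1.341)·36)/1.984 = 14.60.
Then σ = (x₂ − x₁)/(z₂ − z₁) = (36 − -30)/1.984 = 33.26.

μ = 14.60, σ = 33.26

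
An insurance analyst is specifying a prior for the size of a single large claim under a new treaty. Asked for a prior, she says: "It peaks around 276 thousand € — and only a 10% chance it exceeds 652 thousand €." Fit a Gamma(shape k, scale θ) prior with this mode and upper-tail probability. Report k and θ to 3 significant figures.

k ≈ 3.6, θ ≈ 106

Gamma(k,θ) with k>1 has mode (k−1)θ, so θ = 276/(k−1).
Need P(X < 652) = 0.9 with θ tied to k this way. Start at k = 2, θ = 276: P(X<652) ≈ 0.683.
Too low — raise k to concentrate. Iterating converges to k ≈ 3.6.
Then θ = 276/(3.6−1) ≈ 106.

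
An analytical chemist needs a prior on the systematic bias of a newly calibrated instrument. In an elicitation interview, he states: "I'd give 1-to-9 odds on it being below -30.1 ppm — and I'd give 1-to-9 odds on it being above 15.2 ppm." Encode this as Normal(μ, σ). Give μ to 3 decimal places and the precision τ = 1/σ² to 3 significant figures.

μ = -7.450, τ = 0.0032

The p-quantile of Normal(μ,σ) is μ + z_p·σ, with z_{0.1} = -1.282 and z_{0.9} = 1.282.
Eliminate σ: μ = (z₂·x₁ − z₁·x₂)/(z₂ − z₁) = (1.282·-30.1 − (-1.282)·15.2)/2.563 = -7.450.
Then σ = (x₂ − x₁)/(z₂ − z₁) = (15.2 − -30.1)/2.563 = 17.674.
Precision τ = 1/σ² = 1/17.67² = 0.0032.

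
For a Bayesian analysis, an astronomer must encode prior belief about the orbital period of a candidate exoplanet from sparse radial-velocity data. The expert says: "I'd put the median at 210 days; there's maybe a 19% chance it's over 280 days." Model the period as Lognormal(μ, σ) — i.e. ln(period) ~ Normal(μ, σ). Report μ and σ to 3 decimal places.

If T ~ Lognormal(μ,σ) then ln T ~ Normal(μ,σ), so the p-quantile of ln T is μ + z_p·σ.
ln(210) = 5.347 and ln(280) = 5.635; z_{0.5} = 0, z_{0.81} = 0.8779.
σ = (5.635 − 5.347)/(0.8779 − (0)) = 0.328.
μ = 5.347 − (0)·0.328 = 5.347.

μ ≈ 5.347, σ ≈ 0.328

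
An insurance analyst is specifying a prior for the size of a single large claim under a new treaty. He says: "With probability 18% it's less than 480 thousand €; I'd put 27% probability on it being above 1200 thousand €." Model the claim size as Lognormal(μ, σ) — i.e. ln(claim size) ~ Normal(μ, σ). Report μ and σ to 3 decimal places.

If T ~ Lognormal(μ,σ) then ln T ~ Normal(μ,σ), so the p-quantile of ln T is μ + z_p·σ.
ln(480) = 6.174 and ln(1200) = 7.09; z_{0.18} = -0.9154, z_{0.73} = 0.6128.
σ = (7.09 − 6.174)/(0.6128 − (-0.9154)) = 0.600.
μ = 6.174 − (-0.9154)·0.600 = 6.723.

μ ≈ 6.723, σ ≈ 0.600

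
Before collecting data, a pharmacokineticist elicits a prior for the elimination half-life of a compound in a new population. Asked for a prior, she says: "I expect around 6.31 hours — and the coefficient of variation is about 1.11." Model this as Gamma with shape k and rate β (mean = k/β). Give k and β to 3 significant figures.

k ≈ 0.812, β ≈ 0.129

For Gamma(k, rate β): mean = k/β, variance = k/β², so CV = 1/√k.
CV = 1.11, hence k = 1/CV² = 0.812.
Then β = k/mean = 0.812/6.31 = 0.129.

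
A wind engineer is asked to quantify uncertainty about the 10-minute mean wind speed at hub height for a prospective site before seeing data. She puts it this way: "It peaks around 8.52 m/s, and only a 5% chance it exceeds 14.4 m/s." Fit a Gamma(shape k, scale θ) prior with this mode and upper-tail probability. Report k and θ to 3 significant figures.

Gamma(k,θ) with k>1 has mode (k−1)θ, so θ = 8.52/(k−1).
Need P(X < 14.4) = 0.95 with θ tied to k this way. Start at k = 2, θ = 8.52: P(X<14.4) ≈ 0.504.
Too low — raise k to concentrate. Iterating converges to k ≈ 11.1.
Then θ = 8.52/(11.1−1) ≈ 0.84.

k ≈ 11.1, θ ≈ 0.84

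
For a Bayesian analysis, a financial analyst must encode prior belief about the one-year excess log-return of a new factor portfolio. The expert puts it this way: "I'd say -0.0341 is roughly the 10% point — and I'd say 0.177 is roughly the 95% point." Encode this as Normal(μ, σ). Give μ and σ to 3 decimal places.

μ = 0.058, σ = 0.072

For Normal(μ,σ), the p-quantile is μ + z_p·σ. Here z_{0.1} = -1.282, z_{0.95} = 1.645.
So -0.0341 = μ − 1.282σ and 0.177 = μ + 1.645σ.
Subtracting: σ = (0.177 − -0.0341)/(1.645 − (-1.282)) = 0.072.
Then μ = -0.0341 − (-1.282)·0.072 = 0.058.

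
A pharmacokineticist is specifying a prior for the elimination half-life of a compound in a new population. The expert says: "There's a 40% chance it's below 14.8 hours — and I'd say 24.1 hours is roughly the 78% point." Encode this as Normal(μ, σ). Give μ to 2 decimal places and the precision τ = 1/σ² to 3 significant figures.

μ = 17.10, τ = 0.0122

The p-quantile of Normal(μ,σ) is μ + z_p·σ, with z_{0.4} = -0.2533 and z_{0.78} = 0.7722.
Eliminate σ: μ = (z₂·x₁ − z₁·x₂)/(z₂ − z₁) = (0.7722·14.8 − (-0.2533)·24.1)/1.026 = 17.10.
Then σ = (x₂ − x₁)/(z₂ − z₁) = (24.1 − 14.8)/1.026 = 9.07.
Precision τ = 1/σ² = 1/9.068² = 0.0122.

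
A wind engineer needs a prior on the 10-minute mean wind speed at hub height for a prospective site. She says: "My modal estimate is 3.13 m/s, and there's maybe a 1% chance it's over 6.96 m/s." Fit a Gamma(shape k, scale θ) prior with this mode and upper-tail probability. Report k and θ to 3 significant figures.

k ≈ 8.53, θ ≈ 0.416

Gamma(k,θ) with k>1 has mode (k−1)θ, so θ = 3.13/(k−1).
Need P(X < 6.96) = 0.99 with θ tied to k this way. Start at k = 2, θ = 3.13: P(X<6.96) ≈ 0.651.
Too low — raise k to concentrate. Iterating converges to k ≈ 8.53.
Then θ = 3.13/(8.53−1) ≈ 0.416.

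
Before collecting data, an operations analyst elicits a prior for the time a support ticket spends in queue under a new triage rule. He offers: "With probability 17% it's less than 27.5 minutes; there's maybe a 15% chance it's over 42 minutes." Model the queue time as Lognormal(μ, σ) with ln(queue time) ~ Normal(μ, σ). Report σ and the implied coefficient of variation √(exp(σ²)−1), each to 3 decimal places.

If T ~ Lognormal(μ,σ) then ln T ~ Normal(μ,σ), so the p-quantile of ln T is μ + z_p·σ.
ln(27.5) = 3.314 and ln(42) = 3.738; z_{0.17} = -0.9542, z_{0.85} = 1.036.
σ = (3.738 − 3.314)/(1.036 − (-0.9542)) = 0.213.
μ = 3.314 − (-0.9542)·0.213 = 3.517.
CV = √(exp(σ²)−1) = √(exp(0.0453)−1) = 0.215.

σ ≈ 0.213, CV ≈ 0.215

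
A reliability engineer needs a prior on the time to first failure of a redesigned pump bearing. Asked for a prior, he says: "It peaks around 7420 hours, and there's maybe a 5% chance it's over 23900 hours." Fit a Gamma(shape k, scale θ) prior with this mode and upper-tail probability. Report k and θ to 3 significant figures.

k ≈ 2.92, θ ≈ 3870

Gamma(k,θ) with k>1 has mode (k−1)θ, so θ = 7420/(k−1).
Need P(X < 23900) = 0.95 with θ tied to k this way. Start at k = 2, θ = 7420: P(X<23900) ≈ 0.832.
Too low — raise k to concentrate. Iterating converges to k ≈ 2.92.
Then θ = 7420/(2.92−1) ≈ 3870.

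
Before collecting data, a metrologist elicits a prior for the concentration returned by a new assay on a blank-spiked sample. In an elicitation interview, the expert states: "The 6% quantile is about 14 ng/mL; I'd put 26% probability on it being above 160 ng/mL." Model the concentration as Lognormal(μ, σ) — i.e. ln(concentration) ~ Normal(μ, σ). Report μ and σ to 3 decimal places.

μ ≈ 4.362, σ ≈ 1.108

If T ~ Lognormal(μ,σ) then ln T ~ Normal(μ,σ), so the p-quantile of ln T is μ + z_p·σ.
ln(14) = 2.639 and ln(160) = 5.075; z_{0.06} = -1.555, z_{0.74} = 0.6433.
σ = (5.075 − 2.639)/(0.6433 − (-1.555)) = 1.108.
μ = 2.639 − (-1.555)·1.108 = 4.362.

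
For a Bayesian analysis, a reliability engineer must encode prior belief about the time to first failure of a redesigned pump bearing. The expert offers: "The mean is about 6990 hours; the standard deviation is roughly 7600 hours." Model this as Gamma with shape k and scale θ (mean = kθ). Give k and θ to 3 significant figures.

k ≈ 0.846, θ ≈ 8260

For Gamma(k, scale θ): mean = kθ, variance = kθ², so CV = 1/√k.
CV = SD/mean = 7600/6990 = 1.087, hence k = 1/CV² = 0.846.
Then θ = mean/k = 6990/0.846 = 8260.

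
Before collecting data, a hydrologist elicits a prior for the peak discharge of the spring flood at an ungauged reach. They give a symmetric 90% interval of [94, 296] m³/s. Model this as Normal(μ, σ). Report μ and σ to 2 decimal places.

A symmetric 90% interval runs μ ± z·σ with z = 1.645.
Half-width = 101, so σ = 101/1.645 = 61.40.
μ is the interval midpoint, 195.00.

μ = 195.00, σ = 61.40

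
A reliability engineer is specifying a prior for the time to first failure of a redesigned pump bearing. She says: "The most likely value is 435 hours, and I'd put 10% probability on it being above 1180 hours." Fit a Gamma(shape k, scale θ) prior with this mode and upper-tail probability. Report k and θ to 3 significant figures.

k ≈ 2.92, θ ≈ 226

Gamma(k,θ) with k>1 has mode (k−1)θ, so θ = 435/(k−1).
Need P(X < 1180) = 0.9 with θ tied to k this way. Start at k = 2, θ = 435: P(X<1180) ≈ 0.754.
Too low — raise k to concentrate. Iterating converges to k ≈ 2.92.
Then θ = 435/(2.92−1) ≈ 226.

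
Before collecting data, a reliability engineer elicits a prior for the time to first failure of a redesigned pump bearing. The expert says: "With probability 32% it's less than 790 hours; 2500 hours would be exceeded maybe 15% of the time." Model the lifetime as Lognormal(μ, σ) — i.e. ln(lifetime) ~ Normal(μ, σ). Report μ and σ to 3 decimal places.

If T ~ Lognormal(μ,σ) then ln T ~ Normal(μ,σ), so the p-quantile of ln T is μ + z_p·σ.
ln(790) = 6.672 and ln(2500) = 7.824; z_{0.32} = -0.4677, z_{0.85} = 1.036.
σ = (7.824 − 6.672)/(1.036 − (-0.4677)) = 0.766.
μ = 6.672 − (-0.4677)·0.766 = 7.030.

μ ≈ 7.030, σ ≈ 0.766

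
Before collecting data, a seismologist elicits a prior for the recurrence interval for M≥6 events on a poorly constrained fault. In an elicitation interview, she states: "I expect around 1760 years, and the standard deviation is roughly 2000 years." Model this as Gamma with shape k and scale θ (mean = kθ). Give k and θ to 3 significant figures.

k ≈ 0.774, θ ≈ 2270

For Gamma(k, scale θ): mean = kθ, variance = kθ², so CV = 1/√k.
CV = SD/mean = 2000/1760 = 1.136, hence k = 1/CV² = 0.774.
Then θ = mean/k = 1760/0.774 = 2270.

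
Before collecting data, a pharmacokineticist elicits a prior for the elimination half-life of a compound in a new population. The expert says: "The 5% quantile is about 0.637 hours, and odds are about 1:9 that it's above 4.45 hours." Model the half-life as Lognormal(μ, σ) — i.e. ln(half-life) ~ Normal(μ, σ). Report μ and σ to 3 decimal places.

If T ~ Lognormal(μ,σ) then ln T ~ Normal(μ,σ), so the p-quantile of ln T is μ + z_p·σ.
ln(0.637) = -0.451 and ln(4.45) = 1.493; z_{0.05} = -1.645, z_{0.9} = 1.282.
σ = (1.493 − -0.451)/(1.282 − (-1.645)) = 0.664.
μ = -0.451 − (-1.645)·0.664 = 0.642.

μ ≈ 0.642, σ ≈ 0.664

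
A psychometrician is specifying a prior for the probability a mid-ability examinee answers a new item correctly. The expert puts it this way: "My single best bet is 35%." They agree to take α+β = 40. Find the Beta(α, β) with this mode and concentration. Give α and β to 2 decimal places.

For α,β > 1 the Beta mode is (α−1)/(α+β−2). With α+β = 40, the mode is (α−1)/38.
Set (α−1)/38 = 0.35 → α = 1 + 0.35·38 = 14.30.
β = 40 − α = 25.70.

α = 14.30, β = 25.70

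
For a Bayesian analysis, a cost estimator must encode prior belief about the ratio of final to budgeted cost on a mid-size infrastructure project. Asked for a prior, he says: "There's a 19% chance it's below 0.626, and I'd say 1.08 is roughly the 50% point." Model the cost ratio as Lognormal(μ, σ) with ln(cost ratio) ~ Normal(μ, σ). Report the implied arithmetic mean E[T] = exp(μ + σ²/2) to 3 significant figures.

If T ~ Lognormal(μ,σ) then ln T ~ Normal(μ,σ), so the p-quantile of ln T is μ + z_p·σ.
ln(0.626) = -0.4684 and ln(1.08) = 0.07696; z_{0.19} = -0.8779, z_{0.5} = 0.
σ = (0.07696 − -0.4684)/(0 − (-0.8779)) = 0.621.
μ = -0.4684 − (-0.8779)·0.621 = 0.077.
E[T] = exp(μ + σ²/2) = exp(0.077 + 0.1930) = 1.31.

E[T] ≈ 1.31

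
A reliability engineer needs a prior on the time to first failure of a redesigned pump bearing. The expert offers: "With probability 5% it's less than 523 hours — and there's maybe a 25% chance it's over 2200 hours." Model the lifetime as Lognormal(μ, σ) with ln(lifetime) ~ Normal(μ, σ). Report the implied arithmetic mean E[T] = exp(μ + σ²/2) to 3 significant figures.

If T ~ Lognormal(μ,σ) then ln T ~ Normal(μ,σ), so the p-quantile of ln T is μ + z_p·σ.
ln(523) = 6.26 and ln(2200) = 7.696; z_{0.05} = -1.645, z_{0.75} = 0.6745.
σ = (7.696 − 6.26)/(0.6745 − (-1.645)) = 0.619.
μ = 6.26 − (-1.645)·0.619 = 7.278.
E[T] = exp(μ + σ²/2) = exp(7.278 + 0.1918) = 1760 hours.

E[T] ≈ 1760 hours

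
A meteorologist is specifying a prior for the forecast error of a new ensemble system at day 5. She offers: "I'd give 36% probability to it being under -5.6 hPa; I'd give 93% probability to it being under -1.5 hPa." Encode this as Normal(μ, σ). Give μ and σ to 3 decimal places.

The p-quantile of Normal(μ,σ) is μ + z_p·σ, with z_{0.36} = -0.3585 and z_{0.93} = 1.476.
Eliminate σ: μ = (z₂·x₁ − z₁·x₂)/(z₂ − z₁) = (1.476·-5.6 − (-0.3585)·-1.5)/1.834 = -4.799.
Then σ = (x₂ − x₁)/(z₂ − z₁) = (-1.5 − -5.6)/1.834 = 2.235.

μ = -4.799, σ = 2.235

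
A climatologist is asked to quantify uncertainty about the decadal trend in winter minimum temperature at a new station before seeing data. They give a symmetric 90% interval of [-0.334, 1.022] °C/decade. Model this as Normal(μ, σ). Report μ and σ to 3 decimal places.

A symmetric 90% interval runs μ ± z·σ with z = 1.645.
Half-width = 0.678, so σ = 0.678/1.645 = 0.412.
μ is the interval midpoint, 0.344.

μ = 0.344, σ = 0.412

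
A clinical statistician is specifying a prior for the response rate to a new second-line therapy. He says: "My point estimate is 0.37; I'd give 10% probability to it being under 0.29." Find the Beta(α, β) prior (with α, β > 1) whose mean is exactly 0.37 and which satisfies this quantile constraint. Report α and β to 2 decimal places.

α ≈ 21.44, β ≈ 36.51

With mean 0.37 fixed, write α = 0.37s, β = 0.63s where s = α+β.
Need P(θ < 0.29) = 0.1 under Beta(0.37s, 0.63s). Normal approximation: (q−m)/√(m(1−m)/s) ≈ z_{0.1} = -1.28, so s ≈ 0.37·0.63·(-1.28)²/(0.29−0.37)² = 59.8.
At s = 59.8: P(θ<0.29) ≈ 0.096. Adjusting to match 0.1 gives s ≈ 57.96.
So α = 0.37·57.96 ≈ 21.44, β = 0.63·57.96 ≈ 36.51.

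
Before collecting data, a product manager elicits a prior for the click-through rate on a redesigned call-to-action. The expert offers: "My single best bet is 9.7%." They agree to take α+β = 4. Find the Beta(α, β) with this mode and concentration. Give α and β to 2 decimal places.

For α,β > 1 the Beta mode is (α−1)/(α+β−2). With α+β = 4, the mode is (α−1)/2.
Set (α−1)/2 = 0.097 → α = 1 + 0.097·2 = 1.19.
β = 4 − α = 2.81.

α = 1.19, β = 2.81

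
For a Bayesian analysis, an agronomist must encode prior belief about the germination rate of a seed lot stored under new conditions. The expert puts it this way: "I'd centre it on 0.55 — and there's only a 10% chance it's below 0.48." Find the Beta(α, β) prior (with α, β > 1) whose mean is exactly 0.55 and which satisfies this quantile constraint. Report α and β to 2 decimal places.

α ≈ 45.78, β ≈ 37.46

With mean 0.55 fixed, write α = 0.55s, β = 0.45s where s = α+β.
Need P(θ < 0.48) = 0.1 under Beta(0.55s, 0.45s). Normal approximation: (q−m)/√(m(1−m)/s) ≈ z_{0.1} = -1.28, so s ≈ 0.55·0.45·(-1.28)²/(0.48−0.55)² = 83.0.
At s = 83.0: P(θ<0.48) ≈ 0.100. Adjusting to match 0.1 gives s ≈ 83.24.
So α = 0.55·83.24 ≈ 45.78, β = 0.45·83.24 ≈ 37.46.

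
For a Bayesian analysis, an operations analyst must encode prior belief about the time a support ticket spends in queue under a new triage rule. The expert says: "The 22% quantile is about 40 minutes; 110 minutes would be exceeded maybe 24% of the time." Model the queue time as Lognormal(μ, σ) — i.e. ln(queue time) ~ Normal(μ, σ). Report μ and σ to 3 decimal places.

If T ~ Lognormal(μ,σ) then ln T ~ Normal(μ,σ), so the p-quantile of ln T is μ + z_p·σ.
ln(40) = 3.689 and ln(110) = 4.7; z_{0.22} = -0.7722, z_{0.76} = 0.7063.
σ = (4.7 − 3.689)/(0.7063 − (-0.7722)) = 0.684.
μ = 3.689 − (-0.7722)·0.684 = 4.217.

μ ≈ 4.217, σ ≈ 0.684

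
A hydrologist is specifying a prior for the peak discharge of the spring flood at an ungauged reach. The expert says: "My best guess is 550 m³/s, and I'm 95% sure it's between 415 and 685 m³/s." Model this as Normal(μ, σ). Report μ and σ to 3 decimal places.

μ = 550.000, σ = 68.879

A symmetric 95% interval runs μ ± z·σ with z = 1.96.
Half-width = 135, so σ = 135/1.96 = 68.879.
μ is the stated best guess, 550.000.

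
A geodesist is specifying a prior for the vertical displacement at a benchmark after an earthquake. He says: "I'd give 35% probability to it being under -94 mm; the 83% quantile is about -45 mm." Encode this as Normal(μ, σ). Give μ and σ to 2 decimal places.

μ = -79.90, σ = 36.58

The p-quantile of Normal(μ,σ) is μ + z_p·σ, with z_{0.35} = -0.3853 and z_{0.83} = 0.9542.
Eliminate σ: μ = (z₂·x₁ − z₁·x₂)/(z₂ − z₁) = (0.9542·-94 − (-0.3853)·-45)/1.339 = -79.90.
Then σ = (x₂ − x₁)/(z₂ − z₁) = (-45 − -94)/1.339 = 36.58.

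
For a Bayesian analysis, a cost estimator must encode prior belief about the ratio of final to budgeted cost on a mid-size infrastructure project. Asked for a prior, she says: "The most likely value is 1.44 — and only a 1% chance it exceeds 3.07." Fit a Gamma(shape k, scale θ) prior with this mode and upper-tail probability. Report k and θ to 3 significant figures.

Gamma(k,θ) with k>1 has mode (k−1)θ, so θ = 1.44/(k−1).
Need P(X < 3.07) = 0.99 with θ tied to k this way. Start at k = 2, θ = 1.44: P(X<3.07) ≈ 0.629.
Too low — raise k to concentrate. Iterating converges to k ≈ 9.47.
Then θ = 1.44/(9.47−1) ≈ 0.17.

k ≈ 9.47, θ ≈ 0.17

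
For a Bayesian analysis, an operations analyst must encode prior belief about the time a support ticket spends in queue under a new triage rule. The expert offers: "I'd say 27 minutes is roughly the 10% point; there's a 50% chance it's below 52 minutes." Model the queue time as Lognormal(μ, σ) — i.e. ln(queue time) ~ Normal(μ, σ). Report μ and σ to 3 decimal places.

μ ≈ 3.951, σ ≈ 0.511

If T ~ Lognormal(μ,σ) then ln T ~ Normal(μ,σ), so the p-quantile of ln T is μ + z_p·σ.
ln(27) = 3.296 and ln(52) = 3.951; z_{0.1} = -1.282, z_{0.5} = 0.
σ = (3.951 − 3.296)/(0 − (-1.282)) = 0.511.
μ = 3.296 − (-1.282)·0.511 = 3.951.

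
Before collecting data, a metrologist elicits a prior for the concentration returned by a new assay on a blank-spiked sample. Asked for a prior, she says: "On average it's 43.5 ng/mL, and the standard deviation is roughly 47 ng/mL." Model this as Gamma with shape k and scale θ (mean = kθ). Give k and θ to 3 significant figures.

k ≈ 0.857, θ ≈ 50.8

For Gamma(k, scale θ): mean = kθ, variance = kθ², so CV = 1/√k.
CV = SD/mean = 47/43.5 = 1.08, hence k = 1/CV² = 0.857.
Then θ = mean/k = 43.5/0.857 = 50.8.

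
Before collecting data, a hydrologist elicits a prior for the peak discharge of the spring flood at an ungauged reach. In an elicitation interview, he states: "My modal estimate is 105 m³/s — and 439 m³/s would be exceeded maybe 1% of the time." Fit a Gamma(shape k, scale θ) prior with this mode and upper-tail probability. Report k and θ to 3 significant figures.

Gamma(k,θ) with k>1 has mode (k−1)θ, so θ = 105/(k−1).
Need P(X < 439) = 0.99 with θ tied to k this way. Start at k = 2, θ = 105: P(X<439) ≈ 0.921.
Too low — raise k to concentrate. Iterating converges to k ≈ 3.02.
Then θ = 105/(3.02−1) ≈ 52.

k ≈ 3.02, θ ≈ 52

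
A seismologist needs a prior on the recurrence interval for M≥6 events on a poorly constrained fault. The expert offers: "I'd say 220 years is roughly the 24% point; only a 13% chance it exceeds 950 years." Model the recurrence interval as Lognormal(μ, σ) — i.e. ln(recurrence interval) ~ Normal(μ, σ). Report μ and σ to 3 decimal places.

μ ≈ 5.957, σ ≈ 0.798

If T ~ Lognormal(μ,σ) then ln T ~ Normal(μ,σ), so the p-quantile of ln T is μ + z_p·σ.
ln(220) = 5.394 and ln(950) = 6.856; z_{0.24} = -0.7063, z_{0.87} = 1.126.
σ = (6.856 − 5.394)/(1.126 − (-0.7063)) = 0.798.
μ = 5.394 − (-0.7063)·0.798 = 5.957.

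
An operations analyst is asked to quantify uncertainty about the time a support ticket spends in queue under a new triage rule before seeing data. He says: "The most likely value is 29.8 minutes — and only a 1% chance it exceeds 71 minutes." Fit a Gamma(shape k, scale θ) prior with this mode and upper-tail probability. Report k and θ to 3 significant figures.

Gamma(k,θ) with k>1 has mode (k−1)θ, so θ = 29.8/(k−1).
Need P(X < 71) = 0.99 with θ tied to k this way. Start at k = 2, θ = 29.8: P(X<71) ≈ 0.688.
Too low — raise k to concentrate. Iterating converges to k ≈ 7.29.
Then θ = 29.8/(7.29−1) ≈ 4.74.

k ≈ 7.29, θ ≈ 4.74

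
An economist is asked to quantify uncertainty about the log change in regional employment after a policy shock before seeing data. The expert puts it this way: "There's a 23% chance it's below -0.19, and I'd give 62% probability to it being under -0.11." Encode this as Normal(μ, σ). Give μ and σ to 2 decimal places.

μ = -0.13, σ = 0.08

The p-quantile of Normal(μ,σ) is μ + z_p·σ, with z_{0.23} = -0.7388 and z_{0.62} = 0.3055.
Eliminate σ: μ = (z₂·x₁ − z₁·x₂)/(z₂ − z₁) = (0.3055·-0.19 − (-0.7388)·-0.11)/1.044 = -0.13.
Then σ = (x₂ − x₁)/(z₂ − z₁) = (-0.11 − -0.19)/1.044 = 0.08.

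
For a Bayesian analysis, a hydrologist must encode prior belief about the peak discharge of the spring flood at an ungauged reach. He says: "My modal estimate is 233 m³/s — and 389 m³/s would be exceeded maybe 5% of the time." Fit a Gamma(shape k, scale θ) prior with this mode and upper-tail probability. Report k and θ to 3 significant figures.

Gamma(k,θ) with k>1 has mode (k−1)θ, so θ = 233/(k−1).
Need P(X < 389) = 0.95 with θ tied to k this way. Start at k = 2, θ = 233: P(X<389) ≈ 0.497.
Too low — raise k to concentrate. Iterating converges to k ≈ 11.6.
Then θ = 233/(11.6−1) ≈ 21.9.

k ≈ 11.6, θ ≈ 21.9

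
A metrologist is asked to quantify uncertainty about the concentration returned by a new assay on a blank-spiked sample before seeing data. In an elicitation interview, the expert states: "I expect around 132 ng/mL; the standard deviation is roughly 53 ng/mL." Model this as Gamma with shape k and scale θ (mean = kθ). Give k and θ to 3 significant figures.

For Gamma(k, scale θ): mean = kθ, variance = kθ², so CV = 1/√k.
CV = SD/mean = 53/132 = 0.4015, hence k = 1/CV² = 6.2.
Then θ = mean/k = 132/6.2 = 21.3.

k ≈ 6.2, θ ≈ 21.3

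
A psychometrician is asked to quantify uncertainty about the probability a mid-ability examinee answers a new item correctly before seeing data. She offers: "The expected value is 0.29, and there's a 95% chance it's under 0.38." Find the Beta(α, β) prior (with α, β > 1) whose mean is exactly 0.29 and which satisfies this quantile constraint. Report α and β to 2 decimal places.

With mean 0.29 fixed, write α = 0.29s, β = 0.71s where s = α+β.
Need P(θ < 0.38) = 0.95 under Beta(0.29s, 0.71s). Normal approximation: (q−m)/√(m(1−m)/s) ≈ z_{0.95} = 1.64, so s ≈ 0.29·0.71·(1.64)²/(0.38−0.29)² = 68.8.
At s = 68.8: P(θ<0.38) ≈ 0.945. Adjusting to match 0.95 gives s ≈ 73.02.
So α = 0.29·73.02 ≈ 21.18, β = 0.71·73.02 ≈ 51.85.

α ≈ 21.18, β ≈ 51.85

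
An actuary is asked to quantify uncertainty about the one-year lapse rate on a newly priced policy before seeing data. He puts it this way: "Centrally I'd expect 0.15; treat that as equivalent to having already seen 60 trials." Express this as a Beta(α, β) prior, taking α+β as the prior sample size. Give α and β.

α = 9, β = 51

Under the effective-sample-size interpretation, Beta(α, β) has prior mean α/(α+β) and prior sample size α+β.
So α+β = 60 and α/(α+β) = 0.15, giving α = 0.15·60 = 9 and β = 60 − 9 = 51.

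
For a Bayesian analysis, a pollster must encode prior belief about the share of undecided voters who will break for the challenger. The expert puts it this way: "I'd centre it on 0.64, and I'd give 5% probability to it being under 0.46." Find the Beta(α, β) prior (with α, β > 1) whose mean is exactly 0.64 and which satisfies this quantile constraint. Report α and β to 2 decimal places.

α ≈ 12.88, β ≈ 7.24

With mean 0.64 fixed, write α = 0.64s, β = 0.36s where s = α+β.
Need P(θ < 0.46) = 0.05 under Beta(0.64s, 0.36s). Normal approximation: (q−m)/√(m(1−m)/s) ≈ z_{0.05} = -1.64, so s ≈ 0.64·0.36·(-1.64)²/(0.46−0.64)² = 19.2.
At s = 19.2: P(θ<0.46) ≈ 0.054. Adjusting to match 0.05 gives s ≈ 20.12.
So α = 0.64·20.12 ≈ 12.88, β = 0.36·20.12 ≈ 7.24.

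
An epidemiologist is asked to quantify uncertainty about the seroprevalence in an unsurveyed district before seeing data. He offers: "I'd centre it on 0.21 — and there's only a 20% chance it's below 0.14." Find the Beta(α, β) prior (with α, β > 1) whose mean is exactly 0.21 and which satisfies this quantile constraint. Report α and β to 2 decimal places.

α ≈ 5.23, β ≈ 19.67

With mean 0.21 fixed, write α = 0.21s, β = 0.79s where s = α+β.
Need P(θ < 0.14) = 0.2 under Beta(0.21s, 0.79s). Normal approximation: (q−m)/√(m(1−m)/s) ≈ z_{0.2} = -0.842, so s ≈ 0.21·0.79·(-0.842)²/(0.14−0.21)² = 24.0.
At s = 24.0: P(θ<0.14) ≈ 0.206. Adjusting to match 0.2 gives s ≈ 24.89.
So α = 0.21·24.89 ≈ 5.23, β = 0.79·24.89 ≈ 19.67.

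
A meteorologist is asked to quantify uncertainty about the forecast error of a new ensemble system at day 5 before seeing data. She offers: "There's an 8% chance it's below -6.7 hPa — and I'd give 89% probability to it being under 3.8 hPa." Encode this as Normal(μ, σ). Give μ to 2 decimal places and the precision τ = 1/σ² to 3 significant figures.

The p-quantile of Normal(μ,σ) is μ + z_p·σ, with z_{0.08} = -1.405 and z_{0.89} = 1.227.
Eliminate σ: μ = (z₂·x₁ − z₁·x₂)/(z₂ − z₁) = (1.227·-6.7 − (-1.405)·3.8)/2.632 = -1.09.
Then σ = (x₂ − x₁)/(z₂ − z₁) = (3.8 − -6.7)/2.632 = 3.99.
Precision τ = 1/σ² = 1/3.99² = 0.0628.

μ = -1.09, τ = 0.0628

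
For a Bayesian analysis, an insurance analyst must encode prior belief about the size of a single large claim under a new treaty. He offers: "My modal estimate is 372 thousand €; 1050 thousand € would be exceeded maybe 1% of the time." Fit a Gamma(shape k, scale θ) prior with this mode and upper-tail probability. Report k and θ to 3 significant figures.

k ≈ 5.24, θ ≈ 87.7

Gamma(k,θ) with k>1 has mode (k−1)θ, so θ = 372/(k−1).
Need P(X < 1050) = 0.99 with θ tied to k this way. Start at k = 2, θ = 372: P(X<1050) ≈ 0.773.
Too low — raise k to concentrate. Iterating converges to k ≈ 5.24.
Then θ = 372/(5.24−1) ≈ 87.7.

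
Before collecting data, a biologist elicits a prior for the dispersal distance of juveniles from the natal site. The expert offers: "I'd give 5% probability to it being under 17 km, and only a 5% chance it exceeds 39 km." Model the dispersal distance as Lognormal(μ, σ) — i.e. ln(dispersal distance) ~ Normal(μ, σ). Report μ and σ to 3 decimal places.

If T ~ Lognormal(μ,σ) then ln T ~ Normal(μ,σ), so the p-quantile of ln T is μ + z_p·σ.
ln(17) = 2.833 and ln(39) = 3.664; z_{0.05} = -1.645, z_{0.95} = 1.645.
σ = (3.664 − 2.833)/(1.645 − (-1.645)) = 0.252.
μ = 2.833 − (-1.645)·0.252 = 3.248.

μ ≈ 3.248, σ ≈ 0.252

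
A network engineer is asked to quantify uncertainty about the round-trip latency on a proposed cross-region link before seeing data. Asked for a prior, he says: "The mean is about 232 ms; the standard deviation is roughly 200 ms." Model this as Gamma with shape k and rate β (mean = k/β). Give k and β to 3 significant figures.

For Gamma(k, rate β): mean = k/β, variance = k/β², so CV = 1/√k.
CV = SD/mean = 200/232 = 0.8621, hence k = 1/CV² = 1.35.
Then β = k/mean = 1.35/232 = 0.0058.

k ≈ 1.35, β ≈ 0.0058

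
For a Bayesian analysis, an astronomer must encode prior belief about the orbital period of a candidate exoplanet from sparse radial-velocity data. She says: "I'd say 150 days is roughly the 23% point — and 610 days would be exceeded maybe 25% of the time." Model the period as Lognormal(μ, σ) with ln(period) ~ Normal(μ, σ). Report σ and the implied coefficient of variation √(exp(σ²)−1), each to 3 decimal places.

σ ≈ 0.993, CV ≈ 1.295

If T ~ Lognormal(μ,σ) then ln T ~ Normal(μ,σ), so the p-quantile of ln T is μ + z_p·σ.
ln(150) = 5.011 and ln(610) = 6.413; z_{0.23} = -0.7388, z_{0.75} = 0.6745.
σ = (6.413 − 5.011)/(0.6745 − (-0.7388)) = 0.993.
μ = 5.011 − (-0.7388)·0.993 = 5.744.
CV = √(exp(σ²)−1) = √(exp(0.9852)−1) = 1.295.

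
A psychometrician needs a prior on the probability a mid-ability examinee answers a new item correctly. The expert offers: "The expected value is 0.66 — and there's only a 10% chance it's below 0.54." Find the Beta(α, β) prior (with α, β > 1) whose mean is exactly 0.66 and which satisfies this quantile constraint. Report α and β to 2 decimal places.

α ≈ 17.38, β ≈ 8.95

With mean 0.66 fixed, write α = 0.66s, β = 0.34s where s = α+β.
Need P(θ < 0.54) = 0.1 under Beta(0.66s, 0.34s). Normal approximation: (q−m)/√(m(1−m)/s) ≈ z_{0.1} = -1.28, so s ≈ 0.66·0.34·(-1.28)²/(0.54−0.66)² = 25.6.
At s = 25.6: P(θ<0.54) ≈ 0.103. Adjusting to match 0.1 gives s ≈ 26.33.
So α = 0.66·26.33 ≈ 17.38, β = 0.34·26.33 ≈ 8.95.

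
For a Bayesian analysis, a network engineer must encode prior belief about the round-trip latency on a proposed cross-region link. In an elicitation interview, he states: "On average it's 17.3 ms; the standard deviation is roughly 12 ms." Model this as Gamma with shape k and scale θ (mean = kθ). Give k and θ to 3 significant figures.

k ≈ 2.08, θ ≈ 8.32

For Gamma(k, scale θ): mean = kθ, variance = kθ², so CV = 1/√k.
CV = SD/mean = 12/17.3 = 0.6936, hence k = 1/CV² = 2.08.
Then θ = mean/k = 17.3/2.08 = 8.32.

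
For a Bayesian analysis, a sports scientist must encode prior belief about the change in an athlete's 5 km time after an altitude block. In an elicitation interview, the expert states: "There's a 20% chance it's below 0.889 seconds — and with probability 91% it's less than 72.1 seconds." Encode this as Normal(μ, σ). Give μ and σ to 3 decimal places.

μ = 28.351, σ = 32.630

The p-quantile of Normal(μ,σ) is μ + z_p·σ, with z_{0.2} = -0.8416 and z_{0.91} = 1.341.
Eliminate σ: μ = (z₂·x₁ − z₁·x₂)/(z₂ − z₁) = (1.341·0.889 − (-0.8416)·72.1)/2.182 = 28.351.
Then σ = (x₂ − x₁)/(z₂ − z₁) = (72.1 − 0.889)/2.182 = 32.630.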